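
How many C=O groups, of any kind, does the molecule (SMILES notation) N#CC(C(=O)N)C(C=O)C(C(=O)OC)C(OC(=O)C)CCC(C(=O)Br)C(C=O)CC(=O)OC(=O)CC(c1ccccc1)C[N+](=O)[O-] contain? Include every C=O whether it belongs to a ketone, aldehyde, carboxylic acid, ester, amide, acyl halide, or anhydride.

CH(CONH2): amide, 1 C=O (running total 1).
CH(CHO): aldehyde, 1 C=O (running total 2).
CH(COOCH3): ester, 1 C=O (running total 3).
CH(OCOCH3): ester, 1 C=O (running total 4).
CH(COBr): acyl halide, 1 C=O (running total 5).
CH(CHO): aldehyde, 1 C=O (running total 6).
CH2CO-O-COCH2: anhydride, 2 C=O (running total 8).

8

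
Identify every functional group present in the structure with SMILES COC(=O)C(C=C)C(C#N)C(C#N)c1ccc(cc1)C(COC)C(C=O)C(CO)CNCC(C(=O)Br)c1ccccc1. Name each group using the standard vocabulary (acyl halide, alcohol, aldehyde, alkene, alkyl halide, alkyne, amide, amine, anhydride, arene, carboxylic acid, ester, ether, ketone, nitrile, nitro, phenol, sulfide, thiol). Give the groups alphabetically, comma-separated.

CH3O–C(=O)–: carbonyl C bonded to C and to –OCH3 → ester (not ketone + ether).
pendant –CH=CH2: C=C double bond → alkene.
pendant –C≡N: nitrile.
pendant –C≡N: nitrile.
para-disubstituted benzene ring → arene.
pendant –CH2OCH3: C–O–C linkage → ether.
pendant –CHO: carbonyl C bonded to C and H → aldehyde.
pendant –CH2OH on an sp³ backbone C → alcohol.
C–N–C with sp³ carbons and no adjacent C=O → amine (secondary).
pendant –C(=O)X: carbonyl C bonded to C and halogen → acyl halide.
–C6H5 phenyl ring → arene.

acyl halide, alcohol, aldehyde, alkene, amine, arene, ester, ether, nitrile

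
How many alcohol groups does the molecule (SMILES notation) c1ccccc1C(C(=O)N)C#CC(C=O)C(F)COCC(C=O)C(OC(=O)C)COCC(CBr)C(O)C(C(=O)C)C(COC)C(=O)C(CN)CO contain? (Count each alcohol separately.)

2

Reading the structure from left to right:
  C6H5: C6H5– phenyl ring → arene.
  CH(CONH2): pendant –CONH2: carbonyl C bonded to C and N → amide.
  C≡C: C≡C triple bond → alkyne.
  CH(CHO): pendant –CHO: carbonyl C bonded to C and H → aldehyde.
  CH(F): halogen on an sp³ carbon → alkyl halide.
  CH2OCH2: C–O–C with sp³ carbons on both sides and no adjacent C=O → ether.
  CH(CHO): pendant –CHO: carbonyl C bonded to C and H → aldehyde.
  CH(OCOCH3): pendant –OC(=O)CH3: an acyloxy group → ester.
  CH2OCH2: C–O–C with sp³ carbons on both sides and no adjacent C=O → ether.
  CH(CH2Br): pendant –CH2X: halogen on sp³ carbon → alkyl halide.
  CH(OH): –OH on an sp³ carbon → alcohol (secondary).
  CH(COCH3): pendant –COCH3: carbonyl C bonded to two carbons → ketone.
  CH(CH2OCH3): pendant –CH2OCH3: C–O–C linkage → ether.
  CO: –C(=O)– with carbon on both sides → ketone.
  CH(CH2NH2): pendant –CH2NH2: N on sp³ C, no adjacent C=O → amine.
  CH2OH: –OH on an sp³ carbon → alcohol.
Alcohol appears at: CH(OH), CH2OH → 2.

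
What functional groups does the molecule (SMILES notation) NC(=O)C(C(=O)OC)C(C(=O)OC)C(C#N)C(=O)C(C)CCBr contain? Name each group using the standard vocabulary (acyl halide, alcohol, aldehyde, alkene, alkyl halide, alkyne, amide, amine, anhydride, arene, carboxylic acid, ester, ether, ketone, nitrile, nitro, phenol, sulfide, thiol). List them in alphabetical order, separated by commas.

–C(=O)NH2: carbonyl C bonded to C and to N → amide (the N is not a separate amine).
pendant –COOCH3: carbonyl C bonded to C and –OCH3 → ester.
pendant –COOCH3: carbonyl C bonded to C and –OCH3 → ester.
pendant –C≡N: nitrile.
–C(=O)– with carbon on both sides → ketone.
halogen on an sp³ carbon → alkyl halide.

alkyl halide, amide, ester, ketone, nitrile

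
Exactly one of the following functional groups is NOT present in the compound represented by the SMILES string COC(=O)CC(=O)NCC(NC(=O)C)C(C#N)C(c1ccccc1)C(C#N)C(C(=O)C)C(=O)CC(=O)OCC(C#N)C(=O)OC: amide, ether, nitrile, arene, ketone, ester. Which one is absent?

arene: present (CH(C6H5) — pendant –C6H5: benzene ring → arene).
amide: present (CH2CONHCH2 — –C(=O)–N– linkage → amide (the N is not an amine)).
ketone: present (CH(COCH3) — pendant –COCH3: carbonyl C bonded to two carbons → ketone).
nitrile: present (CH(CN) — pendant –C≡N: nitrile).
ester: present (CH3OOC — CH3O–C(=O)–: carbonyl C bonded to C and to –OCH3 → ester (not ketone + ether)).
ether: absent. In each of CH3OOC, CH2COOCH2 and COOCH3, the C–O–C oxygen is adjacent to a C=O, so it belongs to an ester, not an ether.

ether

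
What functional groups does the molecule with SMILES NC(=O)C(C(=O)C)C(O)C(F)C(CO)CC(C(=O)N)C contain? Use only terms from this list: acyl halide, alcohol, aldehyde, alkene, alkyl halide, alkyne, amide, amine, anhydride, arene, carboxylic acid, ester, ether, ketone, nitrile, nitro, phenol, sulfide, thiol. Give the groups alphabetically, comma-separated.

–C(=O)NH2: carbonyl C bonded to C and to N → amide (the N is not a separate amine).
pendant –COCH3: carbonyl C bonded to two carbons → ketone.
–OH on an sp³ carbon → alcohol (secondary).
halogen on an sp³ carbon → alkyl halide.
pendant –CH2OH on an sp³ backbone C → alcohol.
pendant –CONH2: carbonyl C bonded to C and N → amide.

alcohol, alkyl halide, amide, ketone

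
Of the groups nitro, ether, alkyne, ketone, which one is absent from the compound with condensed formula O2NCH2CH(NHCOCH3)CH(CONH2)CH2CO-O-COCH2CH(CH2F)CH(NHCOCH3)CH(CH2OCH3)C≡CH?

ketone

nitro: present (O2NCH2 — –NO2 on carbon → nitro group).
alkyne: present (C≡CH — C≡C triple bond → alkyne).
ether: present (CH(CH2OCH3) — pendant –CH2OCH3: C–O–C linkage → ether).
ketone: absent. In each of CH(NHCOCH3) and CH(CONH2), the C=O is bonded to nitrogen, which defines an amide, not a ketone. In CH2CO-O-COCH2, the two C=O groups share a bridging oxygen, which is an anhydride linkage, not a ketone.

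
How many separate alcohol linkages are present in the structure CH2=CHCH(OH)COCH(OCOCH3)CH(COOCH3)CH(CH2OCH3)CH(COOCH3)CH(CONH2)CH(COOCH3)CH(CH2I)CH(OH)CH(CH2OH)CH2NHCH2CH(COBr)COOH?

3

Reading the structure from left to right:
  CH2=CH: C=C double bond → alkene.
  CH(OH): –OH on an sp³ carbon → alcohol (secondary).
  CO: –C(=O)– with carbon on both sides → ketone.
  CH(OCOCH3): pendant –OC(=O)CH3: an acyloxy group → ester.
  CH(COOCH3): pendant –COOCH3: carbonyl C bonded to C and –OCH3 → ester.
  CH(CH2OCH3): pendant –CH2OCH3: C–O–C linkage → ether.
  CH(COOCH3): pendant –COOCH3: carbonyl C bonded to C and –OCH3 → ester.
  CH(CONH2): pendant –CONH2: carbonyl C bonded to C and N → amide.
  CH(COOCH3): pendant –COOCH3: carbonyl C bonded to C and –OCH3 → ester.
  CH(CH2I): pendant –CH2X: halogen on sp³ carbon → alkyl halide.
  CH(OH): –OH on an sp³ carbon → alcohol (secondary).
  CH(CH2OH): pendant –CH2OH on an sp³ backbone C → alcohol.
  CH2NHCH2: C–N–C with sp³ carbons and no adjacent C=O → amine (secondary).
  CH(COBr): pendant –C(=O)X: carbonyl C bonded to C and halogen → acyl halide.
  COOH: –COOH: carbonyl C bonded to –OH and C → carboxylic acid (the –OH is not a separate alcohol).
Alcohol appears at: CH(OH), CH(OH), CH(CH2OH) → 3.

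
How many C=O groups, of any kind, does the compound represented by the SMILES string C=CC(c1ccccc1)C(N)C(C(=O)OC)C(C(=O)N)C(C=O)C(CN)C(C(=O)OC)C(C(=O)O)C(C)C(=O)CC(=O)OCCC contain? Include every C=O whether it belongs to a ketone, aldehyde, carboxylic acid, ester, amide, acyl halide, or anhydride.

7

CH(COOCH3): ester, 1 C=O (running total 1).
CH(CONH2): amide, 1 C=O (running total 2).
CH(CHO): aldehyde, 1 C=O (running total 3).
CH(COOCH3): ester, 1 C=O (running total 4).
CH(COOH): carboxylic acid, 1 C=O (running total 5).
CO: ketone, 1 C=O (running total 6).
CH2COOCH2: ester, 1 C=O (running total 7).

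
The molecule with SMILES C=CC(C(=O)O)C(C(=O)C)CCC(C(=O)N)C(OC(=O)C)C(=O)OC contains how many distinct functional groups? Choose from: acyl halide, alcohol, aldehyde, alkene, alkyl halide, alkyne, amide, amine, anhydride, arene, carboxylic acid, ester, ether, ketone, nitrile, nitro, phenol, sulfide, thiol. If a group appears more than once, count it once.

5

C=C double bond → alkene.
pendant –COOH: carbonyl C bonded to C and –OH → carboxylic acid.
pendant –COCH3: carbonyl C bonded to two carbons → ketone.
pendant –CONH2: carbonyl C bonded to C and N → amide.
pendant –OC(=O)CH3: an acyloxy group → ester.
–C(=O)OCH3: carbonyl C bonded to C and to –OCH3 → ester (not ketone + ether).
Distinct types present: alkene, amide, carboxylic acid, ester, ketone.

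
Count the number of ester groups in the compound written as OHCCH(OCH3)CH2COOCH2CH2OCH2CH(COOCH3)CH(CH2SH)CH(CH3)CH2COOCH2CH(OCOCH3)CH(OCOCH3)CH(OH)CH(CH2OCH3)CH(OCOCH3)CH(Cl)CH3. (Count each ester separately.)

6

terminal –CHO: carbonyl C bonded to H and C → aldehyde.
pendant –OCH3: C–O–C with sp³ C, no adjacent C=O → ether.
–C(=O)–O–C with C on the carbonyl side → ester.
C–O–C with sp³ carbons on both sides and no adjacent C=O → ether.
pendant –COOCH3: carbonyl C bonded to C and –OCH3 → ester.
pendant –CH2SH → thiol.
–C(=O)–O–C with C on the carbonyl side → ester.
pendant –OC(=O)CH3: an acyloxy group → ester.
pendant –OC(=O)CH3: an acyloxy group → ester.
–OH on an sp³ carbon → alcohol (secondary).
pendant –CH2OCH3: C–O–C linkage → ether.
pendant –OC(=O)CH3: an acyloxy group → ester.
halogen on an sp³ carbon → alkyl halide.
Ester appears at: CH2COOCH2, CH(COOCH3), CH2COOCH2, CH(OCOCH3), CH(OCOCH3), CH(OCOCH3) → 6.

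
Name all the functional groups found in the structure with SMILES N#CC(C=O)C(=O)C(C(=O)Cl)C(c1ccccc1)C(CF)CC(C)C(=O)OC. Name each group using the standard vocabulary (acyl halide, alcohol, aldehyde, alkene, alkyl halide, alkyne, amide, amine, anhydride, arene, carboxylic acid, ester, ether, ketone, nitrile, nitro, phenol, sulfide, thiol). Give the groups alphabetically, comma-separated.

N≡C–: carbon triple-bonded to nitrogen → nitrile.
pendant –CHO: carbonyl C bonded to C and H → aldehyde.
–C(=O)– with carbon on both sides → ketone.
pendant –C(=O)X: carbonyl C bonded to C and halogen → acyl halide.
pendant –C6H5: benzene ring → arene.
pendant –CH2X: halogen on sp³ carbon → alkyl halide.
–C(=O)OCH3: carbonyl C bonded to C and to –OCH3 → ester (not ketone + ether).

acyl halide, aldehyde, alkyl halide, arene, ester, ketone, nitrile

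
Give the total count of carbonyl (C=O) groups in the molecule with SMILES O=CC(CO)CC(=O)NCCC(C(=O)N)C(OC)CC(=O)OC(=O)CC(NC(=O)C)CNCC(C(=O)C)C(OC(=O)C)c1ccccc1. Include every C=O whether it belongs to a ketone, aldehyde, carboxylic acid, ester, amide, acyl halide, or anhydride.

8

OHC: aldehyde, 1 C=O (running total 1).
CH2CONHCH2: amide, 1 C=O (running total 2).
CH(CONH2): amide, 1 C=O (running total 3).
CH2CO-O-COCH2: anhydride, 2 C=O (running total 5).
CH(NHCOCH3): amide, 1 C=O (running total 6).
CH(COCH3): ketone, 1 C=O (running total 7).
CH(OCOCH3): ester, 1 C=O (running total 8).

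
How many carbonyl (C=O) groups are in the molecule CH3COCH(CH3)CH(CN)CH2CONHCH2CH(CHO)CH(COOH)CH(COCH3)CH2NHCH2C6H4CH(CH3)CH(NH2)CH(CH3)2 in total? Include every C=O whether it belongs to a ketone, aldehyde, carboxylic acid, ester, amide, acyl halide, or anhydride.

CO: ketone, 1 C=O (running total 1).
CH2CONHCH2: amide, 1 C=O (running total 2).
CH(CHO): aldehyde, 1 C=O (running total 3).
CH(COOH): carboxylic acid, 1 C=O (running total 4).
CH(COCH3): ketone, 1 C=O (running total 5).

5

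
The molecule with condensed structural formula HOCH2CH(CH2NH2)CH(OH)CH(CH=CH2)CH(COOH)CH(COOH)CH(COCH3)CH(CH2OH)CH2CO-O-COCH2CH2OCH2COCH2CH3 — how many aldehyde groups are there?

Reading the structure from left to right:
  HOCH2: HO– on an sp³ carbon → alcohol.
  CH(CH2NH2): pendant –CH2NH2: N on sp³ C, no adjacent C=O → amine.
  CH(OH): –OH on an sp³ carbon → alcohol (secondary).
  CH(CH=CH2): pendant –CH=CH2: C=C double bond → alkene.
  CH(COOH): pendant –COOH: carbonyl C bonded to C and –OH → carboxylic acid.
  CH(COOH): pendant –COOH: carbonyl C bonded to C and –OH → carboxylic acid.
  CH(COCH3): pendant –COCH3: carbonyl C bonded to two carbons → ketone.
  CH(CH2OH): pendant –CH2OH on an sp³ backbone C → alcohol.
  CH2CO-O-COCH2: two acyl groups sharing one oxygen, –C(=O)–O–C(=O)– → anhydride.
  CH2OCH2: C–O–C with sp³ carbons on both sides and no adjacent C=O → ether.
  CO: –C(=O)– with carbon on both sides → ketone.
No segment is a aldehyde: CH(COOH) is carboxylic acid, not aldehyde; CH(COOH) is carboxylic acid, not aldehyde; CH(COCH3) is ketone, not aldehyde. → 0.

0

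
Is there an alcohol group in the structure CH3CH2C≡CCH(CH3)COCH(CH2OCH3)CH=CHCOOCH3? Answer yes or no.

no

Taking each segment in turn:
  C≡C: C≡C triple bond → alkyne.
  CO: –C(=O)– with carbon on both sides → ketone.
  CH(CH2OCH3): pendant –CH2OCH3: C–O–C linkage → ether.
  CH=CH: C=C double bond → alkene.
  COOCH3: –C(=O)OCH3: carbonyl C bonded to C and to –OCH3 → ester (not ketone + ether).
The groups actually present are: alkene, alkyne, ester, ether, ketone.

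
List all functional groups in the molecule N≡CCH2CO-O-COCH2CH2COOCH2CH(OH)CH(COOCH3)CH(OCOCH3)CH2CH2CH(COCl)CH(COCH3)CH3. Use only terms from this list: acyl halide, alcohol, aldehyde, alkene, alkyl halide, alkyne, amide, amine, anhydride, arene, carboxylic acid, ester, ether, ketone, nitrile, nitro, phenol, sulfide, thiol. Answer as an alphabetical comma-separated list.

Working along the chain:
  N≡C: N≡C–: carbon triple-bonded to nitrogen → nitrile.
  CH2CO-O-COCH2: two acyl groups sharing one oxygen, –C(=O)–O–C(=O)– → anhydride.
  CH2COOCH2: –C(=O)–O–C with C on the carbonyl side → ester.
  CH(OH): –OH on an sp³ carbon → alcohol (secondary).
  CH(COOCH3): pendant –COOCH3: carbonyl C bonded to C and –OCH3 → ester.
  CH(OCOCH3): pendant –OC(=O)CH3: an acyloxy group → ester.
  CH(COCl): pendant –C(=O)X: carbonyl C bonded to C and halogen → acyl halide.
  CH(COCH3): pendant –COCH3: carbonyl C bonded to two carbons → ketone.

acyl halide, alcohol, anhydride, ester, ketone, nitrile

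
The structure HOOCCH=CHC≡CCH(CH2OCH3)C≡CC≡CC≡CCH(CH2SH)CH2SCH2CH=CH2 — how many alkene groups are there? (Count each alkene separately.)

2

Reading the structure from left to right:
  HOOC: –COOH: carbonyl C bonded to –OH and C → carboxylic acid (the –OH is not a separate alcohol).
  CH=CH: C=C double bond → alkene.
  C≡C: C≡C triple bond → alkyne.
  CH(CH2OCH3): pendant –CH2OCH3: C–O–C linkage → ether.
  C≡C: C≡C triple bond → alkyne.
  C≡C: C≡C triple bond → alkyne.
  C≡C: C≡C triple bond → alkyne.
  CH(CH2SH): pendant –CH2SH → thiol.
  CH2SCH2: C–S–C linkage → sulfide (thioether).
  CH=CH2: C=C double bond → alkene.
Alkene appears at: CH=CH, CH=CH2 → 2.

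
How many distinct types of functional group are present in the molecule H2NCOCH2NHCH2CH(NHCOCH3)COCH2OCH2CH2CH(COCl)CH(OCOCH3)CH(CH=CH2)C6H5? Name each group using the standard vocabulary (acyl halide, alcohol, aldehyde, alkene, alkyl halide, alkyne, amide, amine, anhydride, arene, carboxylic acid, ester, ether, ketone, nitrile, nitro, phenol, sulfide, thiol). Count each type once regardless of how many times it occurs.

8

Working along the chain:
  H2NCO: –C(=O)NH2: carbonyl C bonded to C and to N → amide (the N is not a separate amine).
  CH2NHCH2: C–N–C with sp³ carbons and no adjacent C=O → amine (secondary).
  CH(NHCOCH3): pendant –NHC(=O)CH3: N bonded to a carbonyl → amide (not amine).
  CO: –C(=O)– with carbon on both sides → ketone.
  CH2OCH2: C–O–C with sp³ carbons on both sides and no adjacent C=O → ether.
  CH(COCl): pendant –C(=O)X: carbonyl C bonded to C and halogen → acyl halide.
  CH(OCOCH3): pendant –OC(=O)CH3: an acyloxy group → ester.
  CH(CH=CH2): pendant –CH=CH2: C=C double bond → alkene.
  C6H5: –C6H5 phenyl ring → arene.
Distinct types present: acyl halide, alkene, amide, amine, arene, ester, ether, ketone.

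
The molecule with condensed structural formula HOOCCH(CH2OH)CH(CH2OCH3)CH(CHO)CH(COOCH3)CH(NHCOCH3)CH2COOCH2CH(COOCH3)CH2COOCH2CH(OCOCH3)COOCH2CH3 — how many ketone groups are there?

0

Working along the chain:
  HOOC: –COOH: carbonyl C bonded to –OH and C → carboxylic acid (the –OH is not a separate alcohol).
  CH(CH2OH): pendant –CH2OH on an sp³ backbone C → alcohol.
  CH(CH2OCH3): pendant –CH2OCH3: C–O–C linkage → ether.
  CH(CHO): pendant –CHO: carbonyl C bonded to C and H → aldehyde.
  CH(COOCH3): pendant –COOCH3: carbonyl C bonded to C and –OCH3 → ester.
  CH(NHCOCH3): pendant –NHC(=O)CH3: N bonded to a carbonyl → amide (not amine).
  CH2COOCH2: –C(=O)–O–C with C on the carbonyl side → ester.
  CH(COOCH3): pendant –COOCH3: carbonyl C bonded to C and –OCH3 → ester.
  CH2COOCH2: –C(=O)–O–C with C on the carbonyl side → ester.
  CH(OCOCH3): pendant –OC(=O)CH3: an acyloxy group → ester.
  COOCH2CH3: –C(=O)OCH2CH3: carbonyl C bonded to C and to –OEt → ester.
No segment is a ketone: HOOC is carboxylic acid, not ketone; CH(CHO) is aldehyde, not ketone; CH(COOCH3) is ester, not ketone. → 0.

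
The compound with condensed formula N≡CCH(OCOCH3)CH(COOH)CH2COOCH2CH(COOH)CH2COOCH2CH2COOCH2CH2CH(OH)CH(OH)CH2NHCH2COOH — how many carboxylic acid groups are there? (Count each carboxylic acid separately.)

3

Taking each segment in turn:
  N≡C: N≡C–: carbon triple-bonded to nitrogen → nitrile.
  CH(OCOCH3): pendant –OC(=O)CH3: an acyloxy group → ester.
  CH(COOH): pendant –COOH: carbonyl C bonded to C and –OH → carboxylic acid.
  CH2COOCH2: –C(=O)–O–C with C on the carbonyl side → ester.
  CH(COOH): pendant –COOH: carbonyl C bonded to C and –OH → carboxylic acid.
  CH2COOCH2: –C(=O)–O–C with C on the carbonyl side → ester.
  CH2COOCH2: –C(=O)–O–C with C on the carbonyl side → ester.
  CH(OH): –OH on an sp³ carbon → alcohol (secondary).
  CH(OH): –OH on an sp³ carbon → alcohol (secondary).
  CH2NHCH2: C–N–C with sp³ carbons and no adjacent C=O → amine (secondary).
  COOH: –COOH: carbonyl C bonded to –OH and C → carboxylic acid (the –OH is not a separate alcohol).
Carboxylic acid appears at: CH(COOH), CH(COOH), COOH → 3.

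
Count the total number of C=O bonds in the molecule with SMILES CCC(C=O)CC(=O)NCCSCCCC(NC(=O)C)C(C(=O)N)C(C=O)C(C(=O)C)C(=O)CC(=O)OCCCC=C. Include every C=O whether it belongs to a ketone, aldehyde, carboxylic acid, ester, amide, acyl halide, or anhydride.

8

CH(CHO): aldehyde, 1 C=O (running total 1).
CH2CONHCH2: amide, 1 C=O (running total 2).
CH(NHCOCH3): amide, 1 C=O (running total 3).
CH(CONH2): amide, 1 C=O (running total 4).
CH(CHO): aldehyde, 1 C=O (running total 5).
CH(COCH3): ketone, 1 C=O (running total 6).
CO: ketone, 1 C=O (running total 7).
CH2COOCH2: ester, 1 C=O (running total 8).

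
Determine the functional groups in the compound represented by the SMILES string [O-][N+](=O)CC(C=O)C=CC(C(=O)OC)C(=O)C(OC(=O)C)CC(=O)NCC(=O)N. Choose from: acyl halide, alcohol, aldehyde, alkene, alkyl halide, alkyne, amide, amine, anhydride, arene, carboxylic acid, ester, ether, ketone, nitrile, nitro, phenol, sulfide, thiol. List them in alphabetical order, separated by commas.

aldehyde, alkene, amide, ester, ketone, nitro

–NO2 on carbon → nitro group.
pendant –CHO: carbonyl C bonded to C and H → aldehyde.
C=C double bond → alkene.
pendant –COOCH3: carbonyl C bonded to C and –OCH3 → ester.
–C(=O)– with carbon on both sides → ketone.
pendant –OC(=O)CH3: an acyloxy group → ester.
–C(=O)–N– linkage → amide (the N is not an amine).
–C(=O)NH2: carbonyl C bonded to C and to N → amide (the N is not a separate amine).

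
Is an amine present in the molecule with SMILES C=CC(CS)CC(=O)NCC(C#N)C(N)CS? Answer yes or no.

yes

C=C double bond → alkene.
pendant –CH2SH → thiol.
–C(=O)–N– linkage → amide (the N is not an amine).
pendant –C≡N: nitrile.
–NH2 on an sp³ carbon with no adjacent C=O → amine.
–SH on an sp³ carbon → thiol.
The CH(NH2) segment supplies the amine: –NH2 on an sp³ carbon with no adjacent C=O → amine.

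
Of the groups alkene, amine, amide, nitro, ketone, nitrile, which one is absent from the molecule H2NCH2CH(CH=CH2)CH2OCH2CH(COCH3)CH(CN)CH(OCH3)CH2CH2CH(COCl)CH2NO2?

alkene: present (CH(CH=CH2) — pendant –CH=CH2: C=C double bond → alkene).
nitrile: present (CH(CN) — pendant –C≡N: nitrile).
ketone: present (CH(COCH3) — pendant –COCH3: carbonyl C bonded to two carbons → ketone).
nitro: present (CH2NO2 — –NO2 on carbon → nitro group).
amine: present (H2NCH2 — –NH2 on an sp³ carbon with no adjacent C=O → amine).
amide: no segment matches this pattern.

amide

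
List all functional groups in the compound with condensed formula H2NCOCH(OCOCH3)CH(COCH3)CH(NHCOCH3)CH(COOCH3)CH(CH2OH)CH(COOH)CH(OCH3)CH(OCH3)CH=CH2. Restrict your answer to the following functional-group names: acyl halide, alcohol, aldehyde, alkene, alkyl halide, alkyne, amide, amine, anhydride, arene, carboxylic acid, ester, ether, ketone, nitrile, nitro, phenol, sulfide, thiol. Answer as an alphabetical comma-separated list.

–C(=O)NH2: carbonyl C bonded to C and to N → amide (the N is not a separate amine).
pendant –OC(=O)CH3: an acyloxy group → ester.
pendant –COCH3: carbonyl C bonded to two carbons → ketone.
pendant –NHC(=O)CH3: N bonded to a carbonyl → amide (not amine).
pendant –COOCH3: carbonyl C bonded to C and –OCH3 → ester.
pendant –CH2OH on an sp³ backbone C → alcohol.
pendant –COOH: carbonyl C bonded to C and –OH → carboxylic acid.
pendant –OCH3: C–O–C with sp³ C, no adjacent C=O → ether.
pendant –OCH3: C–O–C with sp³ C, no adjacent C=O → ether.
C=C double bond → alkene.

alcohol, alkene, amide, carboxylic acid, ester, ether, ketone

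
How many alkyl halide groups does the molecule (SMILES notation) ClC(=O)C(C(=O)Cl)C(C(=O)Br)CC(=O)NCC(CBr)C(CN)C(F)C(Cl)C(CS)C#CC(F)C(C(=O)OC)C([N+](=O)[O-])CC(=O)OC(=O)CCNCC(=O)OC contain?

4

Taking each segment in turn:
  ClCO: –C(=O)Cl: carbonyl C bonded to C and to a halogen → acyl halide (not alkyl halide).
  CH(COCl): pendant –C(=O)X: carbonyl C bonded to C and halogen → acyl halide.
  CH(COBr): pendant –C(=O)X: carbonyl C bonded to C and halogen → acyl halide.
  CH2CONHCH2: –C(=O)–N– linkage → amide (the N is not an amine).
  CH(CH2Br): pendant –CH2X: halogen on sp³ carbon → alkyl halide.
  CH(CH2NH2): pendant –CH2NH2: N on sp³ C, no adjacent C=O → amine.
  CH(F): halogen on an sp³ carbon → alkyl halide.
  CH(Cl): halogen on an sp³ carbon → alkyl halide.
  CH(CH2SH): pendant –CH2SH → thiol.
  C≡C: C≡C triple bond → alkyne.
  CH(F): halogen on an sp³ carbon → alkyl halide.
  CH(COOCH3): pendant –COOCH3: carbonyl C bonded to C and –OCH3 → ester.
  CH(NO2): –NO2 on an sp³ carbon → nitro (the N=O is not a carbonyl).
  CH2CO-O-COCH2: two acyl groups sharing one oxygen, –C(=O)–O–C(=O)– → anhydride.
  CH2NHCH2: C–N–C with sp³ carbons and no adjacent C=O → amine (secondary).
  COOCH3: –C(=O)OCH3: carbonyl C bonded to C and to –OCH3 → ester (not ketone + ether).
Alkyl halide appears at: CH(CH2Br), CH(F), CH(Cl), CH(F) → 4.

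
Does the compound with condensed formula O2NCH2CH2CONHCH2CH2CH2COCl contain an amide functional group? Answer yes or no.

yes

Reading the structure from left to right:
  O2NCH2: –NO2 on carbon → nitro group.
  CH2CONHCH2: –C(=O)–N– linkage → amide (the N is not an amine).
  COCl: –C(=O)Cl: carbonyl C bonded to C and to a halogen → acyl halide (not alkyl halide).
The CH2CONHCH2 segment supplies the amide: –C(=O)–N– linkage → amide (the N is not an amine).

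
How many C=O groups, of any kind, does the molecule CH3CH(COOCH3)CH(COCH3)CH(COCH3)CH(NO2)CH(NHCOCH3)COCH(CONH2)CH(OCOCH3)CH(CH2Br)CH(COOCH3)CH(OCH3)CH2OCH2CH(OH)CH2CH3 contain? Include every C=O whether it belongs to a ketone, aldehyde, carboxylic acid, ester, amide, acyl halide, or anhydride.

CH(COOCH3): ester, 1 C=O (running total 1).
CH(COCH3): ketone, 1 C=O (running total 2).
CH(COCH3): ketone, 1 C=O (running total 3).
CH(NHCOCH3): amide, 1 C=O (running total 4).
CO: ketone, 1 C=O (running total 5).
CH(CONH2): amide, 1 C=O (running total 6).
CH(OCOCH3): ester, 1 C=O (running total 7).
CH(COOCH3): ester, 1 C=O (running total 8).

8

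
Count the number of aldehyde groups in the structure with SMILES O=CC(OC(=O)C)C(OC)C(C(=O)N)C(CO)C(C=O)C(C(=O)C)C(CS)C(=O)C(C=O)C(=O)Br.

Working along the chain:
  OHC: terminal –CHO: carbonyl C bonded to H and C → aldehyde.
  CH(OCOCH3): pendant –OC(=O)CH3: an acyloxy group → ester.
  CH(OCH3): pendant –OCH3: C–O–C with sp³ C, no adjacent C=O → ether.
  CH(CONH2): pendant –CONH2: carbonyl C bonded to C and N → amide.
  CH(CH2OH): pendant –CH2OH on an sp³ backbone C → alcohol.
  CH(CHO): pendant –CHO: carbonyl C bonded to C and H → aldehyde.
  CH(COCH3): pendant –COCH3: carbonyl C bonded to two carbons → ketone.
  CH(CH2SH): pendant –CH2SH → thiol.
  CO: –C(=O)– with carbon on both sides → ketone.
  CH(CHO): pendant –CHO: carbonyl C bonded to C and H → aldehyde.
  COBr: –C(=O)Br: carbonyl C bonded to C and to a halogen → acyl halide (not alkyl halide).
Aldehyde appears at: OHC, CH(CHO), CH(CHO) → 3.

3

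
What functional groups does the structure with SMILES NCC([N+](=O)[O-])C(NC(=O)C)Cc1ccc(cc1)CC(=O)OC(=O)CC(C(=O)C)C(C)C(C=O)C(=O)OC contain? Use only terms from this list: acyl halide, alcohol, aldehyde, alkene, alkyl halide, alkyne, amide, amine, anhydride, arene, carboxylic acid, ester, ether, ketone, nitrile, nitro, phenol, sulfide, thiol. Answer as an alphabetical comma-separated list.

Taking each segment in turn:
  H2NCH2: –NH2 on an sp³ carbon with no adjacent C=O → amine.
  CH(NO2): –NO2 on an sp³ carbon → nitro (the N=O is not a carbonyl).
  CH(NHCOCH3): pendant –NHC(=O)CH3: N bonded to a carbonyl → amide (not amine).
  C6H4: para-disubstituted benzene ring → arene.
  CH2CO-O-COCH2: two acyl groups sharing one oxygen, –C(=O)–O–C(=O)– → anhydride.
  CH(COCH3): pendant –COCH3: carbonyl C bonded to two carbons → ketone.
  CH(CHO): pendant –CHO: carbonyl C bonded to C and H → aldehyde.
  COOCH3: –C(=O)OCH3: carbonyl C bonded to C and to –OCH3 → ester (not ketone + ether).

aldehyde, amide, amine, anhydride, arene, ester, ketone, nitro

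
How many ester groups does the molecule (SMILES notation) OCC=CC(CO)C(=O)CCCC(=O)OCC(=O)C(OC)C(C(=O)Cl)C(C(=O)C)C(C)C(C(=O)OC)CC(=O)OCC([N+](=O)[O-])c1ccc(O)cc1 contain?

Taking each segment in turn:
  HOCH2: HO– on an sp³ carbon → alcohol.
  CH=CH: C=C double bond → alkene.
  CH(CH2OH): pendant –CH2OH on an sp³ backbone C → alcohol.
  CO: –C(=O)– with carbon on both sides → ketone.
  CH2COOCH2: –C(=O)–O–C with C on the carbonyl side → ester.
  CO: –C(=O)– with carbon on both sides → ketone.
  CH(OCH3): pendant –OCH3: C–O–C with sp³ C, no adjacent C=O → ether.
  CH(COCl): pendant –C(=O)X: carbonyl C bonded to C and halogen → acyl halide.
  CH(COCH3): pendant –COCH3: carbonyl C bonded to two carbons → ketone.
  CH(COOCH3): pendant –COOCH3: carbonyl C bonded to C and –OCH3 → ester.
  CH2COOCH2: –C(=O)–O–C with C on the carbonyl side → ester.
  CH(NO2): –NO2 on an sp³ carbon → nitro (the N=O is not a carbonyl).
  C6H4OH: –OH attached directly to an aromatic ring → phenol (not alcohol); the ring itself is an arene.
Ester appears at: CH2COOCH2, CH(COOCH3), CH2COOCH2 → 3.

3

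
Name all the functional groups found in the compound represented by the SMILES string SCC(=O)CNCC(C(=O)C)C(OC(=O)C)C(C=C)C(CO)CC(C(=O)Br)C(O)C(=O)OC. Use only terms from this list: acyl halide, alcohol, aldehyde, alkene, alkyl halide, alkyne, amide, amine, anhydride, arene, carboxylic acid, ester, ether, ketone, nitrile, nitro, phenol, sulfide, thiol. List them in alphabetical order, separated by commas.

acyl halide, alcohol, alkene, amine, ester, ketone, thiol

Taking each segment in turn:
  HSCH2: –SH on an sp³ carbon → thiol.
  CO: –C(=O)– with carbon on both sides → ketone.
  CH2NHCH2: C–N–C with sp³ carbons and no adjacent C=O → amine (secondary).
  CH(COCH3): pendant –COCH3: carbonyl C bonded to two carbons → ketone.
  CH(OCOCH3): pendant –OC(=O)CH3: an acyloxy group → ester.
  CH(CH=CH2): pendant –CH=CH2: C=C double bond → alkene.
  CH(CH2OH): pendant –CH2OH on an sp³ backbone C → alcohol.
  CH(COBr): pendant –C(=O)X: carbonyl C bonded to C and halogen → acyl halide.
  CH(OH): –OH on an sp³ carbon → alcohol (secondary).
  COOCH3: –C(=O)OCH3: carbonyl C bonded to C and to –OCH3 → ester (not ketone + ether).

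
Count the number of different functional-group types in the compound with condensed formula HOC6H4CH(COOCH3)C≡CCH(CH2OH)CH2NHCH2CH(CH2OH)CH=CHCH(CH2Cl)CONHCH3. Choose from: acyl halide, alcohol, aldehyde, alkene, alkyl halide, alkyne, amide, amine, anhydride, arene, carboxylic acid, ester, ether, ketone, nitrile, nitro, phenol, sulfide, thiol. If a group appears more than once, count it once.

Reading the structure from left to right:
  HOC6H4: –OH attached directly to an aromatic ring → phenol (not alcohol); the ring itself is an arene.
  CH(COOCH3): pendant –COOCH3: carbonyl C bonded to C and –OCH3 → ester.
  C≡C: C≡C triple bond → alkyne.
  CH(CH2OH): pendant –CH2OH on an sp³ backbone C → alcohol.
  CH2NHCH2: C–N–C with sp³ carbons and no adjacent C=O → amine (secondary).
  CH(CH2OH): pendant –CH2OH on an sp³ backbone C → alcohol.
  CH=CH: C=C double bond → alkene.
  CH(CH2Cl): pendant –CH2X: halogen on sp³ carbon → alkyl halide.
  CONHCH3: –C(=O)NHCH3: carbonyl C bonded to C and to N → amide (the N is not an amine).
Distinct types present: alcohol, alkene, alkyl halide, alkyne, amide, amine, arene, ester, phenol.

9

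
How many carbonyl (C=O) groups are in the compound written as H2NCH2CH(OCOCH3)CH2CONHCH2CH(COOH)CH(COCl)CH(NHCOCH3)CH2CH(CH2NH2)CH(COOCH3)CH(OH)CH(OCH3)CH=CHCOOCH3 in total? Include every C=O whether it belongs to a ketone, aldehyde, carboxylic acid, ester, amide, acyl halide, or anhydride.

7

CH(OCOCH3): ester, 1 C=O (running total 1).
CH2CONHCH2: amide, 1 C=O (running total 2).
CH(COOH): carboxylic acid, 1 C=O (running total 3).
CH(COCl): acyl halide, 1 C=O (running total 4).
CH(NHCOCH3): amide, 1 C=O (running total 5).
CH(COOCH3): ester, 1 C=O (running total 6).
COOCH3: ester, 1 C=O (running total 7).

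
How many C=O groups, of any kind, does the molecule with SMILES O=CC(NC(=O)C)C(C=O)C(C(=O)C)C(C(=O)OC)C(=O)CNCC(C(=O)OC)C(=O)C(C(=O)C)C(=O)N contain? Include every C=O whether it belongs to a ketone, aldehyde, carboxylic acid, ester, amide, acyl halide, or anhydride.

10

OHC: aldehyde, 1 C=O (running total 1).
CH(NHCOCH3): amide, 1 C=O (running total 2).
CH(CHO): aldehyde, 1 C=O (running total 3).
CH(COCH3): ketone, 1 C=O (running total 4).
CH(COOCH3): ester, 1 C=O (running total 5).
CO: ketone, 1 C=O (running total 6).
CH(COOCH3): ester, 1 C=O (running total 7).
CO: ketone, 1 C=O (running total 8).
CH(COCH3): ketone, 1 C=O (running total 9).
CONH2: amide, 1 C=O (running total 10).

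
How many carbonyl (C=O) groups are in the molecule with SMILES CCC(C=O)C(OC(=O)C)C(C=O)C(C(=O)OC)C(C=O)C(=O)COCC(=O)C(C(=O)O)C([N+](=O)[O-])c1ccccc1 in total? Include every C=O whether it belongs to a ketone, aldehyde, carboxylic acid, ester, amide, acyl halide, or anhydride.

CH(CHO): aldehyde, 1 C=O (running total 1).
CH(OCOCH3): ester, 1 C=O (running total 2).
CH(CHO): aldehyde, 1 C=O (running total 3).
CH(COOCH3): ester, 1 C=O (running total 4).
CH(CHO): aldehyde, 1 C=O (running total 5).
CO: ketone, 1 C=O (running total 6).
CO: ketone, 1 C=O (running total 7).
CH(COOH): carboxylic acid, 1 C=O (running total 8).

8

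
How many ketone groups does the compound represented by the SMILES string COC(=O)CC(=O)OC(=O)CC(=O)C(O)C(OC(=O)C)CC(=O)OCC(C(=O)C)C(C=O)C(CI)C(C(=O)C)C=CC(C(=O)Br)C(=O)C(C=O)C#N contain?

CH3O–C(=O)–: carbonyl C bonded to C and to –OCH3 → ester (not ketone + ether).
two acyl groups sharing one oxygen, –C(=O)–O–C(=O)– → anhydride.
–C(=O)– with carbon on both sides → ketone.
–OH on an sp³ carbon → alcohol (secondary).
pendant –OC(=O)CH3: an acyloxy group → ester.
–C(=O)–O–C with C on the carbonyl side → ester.
pendant –COCH3: carbonyl C bonded to two carbons → ketone.
pendant –CHO: carbonyl C bonded to C and H → aldehyde.
pendant –CH2X: halogen on sp³ carbon → alkyl halide.
pendant –COCH3: carbonyl C bonded to two carbons → ketone.
C=C double bond → alkene.
pendant –C(=O)X: carbonyl C bonded to C and halogen → acyl halide.
–C(=O)– with carbon on both sides → ketone.
pendant –CHO: carbonyl C bonded to C and H → aldehyde.
–C≡N: carbon triple-bonded to nitrogen → nitrile.
Ketone appears at: CO, CH(COCH3), CH(COCH3), CO → 4.

4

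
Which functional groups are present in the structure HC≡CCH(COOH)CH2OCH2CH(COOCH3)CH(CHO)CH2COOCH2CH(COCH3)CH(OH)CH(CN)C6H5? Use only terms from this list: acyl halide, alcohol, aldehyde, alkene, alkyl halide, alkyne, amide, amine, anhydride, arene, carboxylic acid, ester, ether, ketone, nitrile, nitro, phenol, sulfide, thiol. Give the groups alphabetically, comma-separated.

Working along the chain:
  HC≡C: C≡C triple bond → alkyne.
  CH(COOH): pendant –COOH: carbonyl C bonded to C and –OH → carboxylic acid.
  CH2OCH2: C–O–C with sp³ carbons on both sides and no adjacent C=O → ether.
  CH(COOCH3): pendant –COOCH3: carbonyl C bonded to C and –OCH3 → ester.
  CH(CHO): pendant –CHO: carbonyl C bonded to C and H → aldehyde.
  CH2COOCH2: –C(=O)–O–C with C on the carbonyl side → ester.
  CH(COCH3): pendant –COCH3: carbonyl C bonded to two carbons → ketone.
  CH(OH): –OH on an sp³ carbon → alcohol (secondary).
  CH(CN): pendant –C≡N: nitrile.
  C6H5: –C6H5 phenyl ring → arene.

alcohol, aldehyde, alkyne, arene, carboxylic acid, ester, ether, ketone, nitrile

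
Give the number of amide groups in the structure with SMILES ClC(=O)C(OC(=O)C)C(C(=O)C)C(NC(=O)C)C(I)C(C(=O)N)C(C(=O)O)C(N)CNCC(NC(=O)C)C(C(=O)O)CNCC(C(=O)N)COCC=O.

4

Reading the structure from left to right:
  ClCO: –C(=O)Cl: carbonyl C bonded to C and to a halogen → acyl halide (not alkyl halide).
  CH(OCOCH3): pendant –OC(=O)CH3: an acyloxy group → ester.
  CH(COCH3): pendant –COCH3: carbonyl C bonded to two carbons → ketone.
  CH(NHCOCH3): pendant –NHC(=O)CH3: N bonded to a carbonyl → amide (not amine).
  CH(I): halogen on an sp³ carbon → alkyl halide.
  CH(CONH2): pendant –CONH2: carbonyl C bonded to C and N → amide.
  CH(COOH): pendant –COOH: carbonyl C bonded to C and –OH → carboxylic acid.
  CH(NH2): –NH2 on an sp³ carbon with no adjacent C=O → amine.
  CH2NHCH2: C–N–C with sp³ carbons and no adjacent C=O → amine (secondary).
  CH(NHCOCH3): pendant –NHC(=O)CH3: N bonded to a carbonyl → amide (not amine).
  CH(COOH): pendant –COOH: carbonyl C bonded to C and –OH → carboxylic acid.
  CH2NHCH2: C–N–C with sp³ carbons and no adjacent C=O → amine (secondary).
  CH(CONH2): pendant –CONH2: carbonyl C bonded to C and N → amide.
  CH2OCH2: C–O–C with sp³ carbons on both sides and no adjacent C=O → ether.
  CHO: terminal –CHO: carbonyl C bonded to H and C → aldehyde.
Amide appears at: CH(NHCOCH3), CH(CONH2), CH(NHCOCH3), CH(CONH2) → 4.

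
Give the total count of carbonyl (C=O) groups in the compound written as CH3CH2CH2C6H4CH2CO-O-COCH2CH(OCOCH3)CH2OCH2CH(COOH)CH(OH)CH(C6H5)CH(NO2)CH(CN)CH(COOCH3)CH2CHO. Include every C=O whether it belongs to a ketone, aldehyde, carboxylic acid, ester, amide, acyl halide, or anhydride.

6

CH2CO-O-COCH2: anhydride, 2 C=O (running total 2).
CH(OCOCH3): ester, 1 C=O (running total 3).
CH(COOH): carboxylic acid, 1 C=O (running total 4).
CH(COOCH3): ester, 1 C=O (running total 5).
CHO: aldehyde, 1 C=O (running total 6).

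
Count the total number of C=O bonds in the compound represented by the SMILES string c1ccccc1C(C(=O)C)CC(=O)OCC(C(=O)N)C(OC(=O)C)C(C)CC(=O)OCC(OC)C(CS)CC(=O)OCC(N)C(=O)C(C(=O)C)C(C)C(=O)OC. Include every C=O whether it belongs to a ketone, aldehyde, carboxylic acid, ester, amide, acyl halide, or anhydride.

CH(COCH3): ketone, 1 C=O (running total 1).
CH2COOCH2: ester, 1 C=O (running total 2).
CH(CONH2): amide, 1 C=O (running total 3).
CH(OCOCH3): ester, 1 C=O (running total 4).
CH2COOCH2: ester, 1 C=O (running total 5).
CH2COOCH2: ester, 1 C=O (running total 6).
CO: ketone, 1 C=O (running total 7).
CH(COCH3): ketone, 1 C=O (running total 8).
COOCH3: ester, 1 C=O (running total 9).

9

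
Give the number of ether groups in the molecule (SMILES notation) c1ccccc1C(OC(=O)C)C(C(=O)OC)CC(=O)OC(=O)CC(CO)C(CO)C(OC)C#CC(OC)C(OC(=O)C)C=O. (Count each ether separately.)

2

C6H5– phenyl ring → arene.
pendant –OC(=O)CH3: an acyloxy group → ester.
pendant –COOCH3: carbonyl C bonded to C and –OCH3 → ester.
two acyl groups sharing one oxygen, –C(=O)–O–C(=O)– → anhydride.
pendant –CH2OH on an sp³ backbone C → alcohol.
pendant –CH2OH on an sp³ backbone C → alcohol.
pendant –OCH3: C–O–C with sp³ C, no adjacent C=O → ether.
C≡C triple bond → alkyne.
pendant –OCH3: C–O–C with sp³ C, no adjacent C=O → ether.
pendant –OC(=O)CH3: an acyloxy group → ester.
terminal –CHO: carbonyl C bonded to H and C → aldehyde.
Ether appears at: CH(OCH3), CH(OCH3) → 2.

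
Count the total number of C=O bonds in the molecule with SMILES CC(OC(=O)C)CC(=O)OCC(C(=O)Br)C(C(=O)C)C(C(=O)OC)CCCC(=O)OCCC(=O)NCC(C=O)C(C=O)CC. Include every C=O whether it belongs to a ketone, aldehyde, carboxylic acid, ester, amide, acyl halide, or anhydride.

9

CH(OCOCH3): ester, 1 C=O (running total 1).
CH2COOCH2: ester, 1 C=O (running total 2).
CH(COBr): acyl halide, 1 C=O (running total 3).
CH(COCH3): ketone, 1 C=O (running total 4).
CH(COOCH3): ester, 1 C=O (running total 5).
CH2COOCH2: ester, 1 C=O (running total 6).
CH2CONHCH2: amide, 1 C=O (running total 7).
CH(CHO): aldehyde, 1 C=O (running total 8).
CH(CHO): aldehyde, 1 C=O (running total 9).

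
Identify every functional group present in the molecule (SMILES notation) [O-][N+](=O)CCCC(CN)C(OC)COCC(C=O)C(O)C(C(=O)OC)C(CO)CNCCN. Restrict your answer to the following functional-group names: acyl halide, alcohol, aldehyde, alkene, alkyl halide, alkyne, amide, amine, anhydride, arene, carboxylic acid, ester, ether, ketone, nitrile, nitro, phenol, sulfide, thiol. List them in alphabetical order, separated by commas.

–NO2 on carbon → nitro group.
pendant –CH2NH2: N on sp³ C, no adjacent C=O → amine.
pendant –OCH3: C–O–C with sp³ C, no adjacent C=O → ether.
C–O–C with sp³ carbons on both sides and no adjacent C=O → ether.
pendant –CHO: carbonyl C bonded to C and H → aldehyde.
–OH on an sp³ carbon → alcohol (secondary).
pendant –COOCH3: carbonyl C bonded to C and –OCH3 → ester.
pendant –CH2OH on an sp³ backbone C → alcohol.
C–N–C with sp³ carbons and no adjacent C=O → amine (secondary).
–NH2 on an sp³ carbon with no adjacent C=O → amine.

alcohol, aldehyde, amine, ester, ether, nitro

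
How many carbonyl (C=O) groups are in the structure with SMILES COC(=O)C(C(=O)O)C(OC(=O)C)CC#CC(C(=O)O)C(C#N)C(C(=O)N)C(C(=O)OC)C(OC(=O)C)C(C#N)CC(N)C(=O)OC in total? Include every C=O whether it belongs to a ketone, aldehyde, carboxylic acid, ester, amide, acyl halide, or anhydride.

8

CH3OOC: ester, 1 C=O (running total 1).
CH(COOH): carboxylic acid, 1 C=O (running total 2).
CH(OCOCH3): ester, 1 C=O (running total 3).
CH(COOH): carboxylic acid, 1 C=O (running total 4).
CH(CONH2): amide, 1 C=O (running total 5).
CH(COOCH3): ester, 1 C=O (running total 6).
CH(OCOCH3): ester, 1 C=O (running total 7).
COOCH3: ester, 1 C=O (running total 8).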